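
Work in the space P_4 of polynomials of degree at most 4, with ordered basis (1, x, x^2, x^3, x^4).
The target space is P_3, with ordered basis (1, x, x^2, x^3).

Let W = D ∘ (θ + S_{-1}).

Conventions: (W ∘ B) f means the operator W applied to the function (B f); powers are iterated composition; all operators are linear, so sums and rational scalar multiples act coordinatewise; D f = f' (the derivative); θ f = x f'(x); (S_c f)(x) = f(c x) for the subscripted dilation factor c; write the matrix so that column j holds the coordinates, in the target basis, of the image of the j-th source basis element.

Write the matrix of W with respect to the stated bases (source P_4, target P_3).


the matrix is [[0, 0, 0, 0, 0]; [0, 0, 6, 0, 0]; [0, 0, 0, 6, 0]; [0, 0, 0, 0, 20]] (rows listed top to bottom)

image of 1: 0
image of x: 0
image of x^2: 6x
image of x^3: 6x^2
image of x^4: 20x^3
each image's coordinates form column j of the matrix


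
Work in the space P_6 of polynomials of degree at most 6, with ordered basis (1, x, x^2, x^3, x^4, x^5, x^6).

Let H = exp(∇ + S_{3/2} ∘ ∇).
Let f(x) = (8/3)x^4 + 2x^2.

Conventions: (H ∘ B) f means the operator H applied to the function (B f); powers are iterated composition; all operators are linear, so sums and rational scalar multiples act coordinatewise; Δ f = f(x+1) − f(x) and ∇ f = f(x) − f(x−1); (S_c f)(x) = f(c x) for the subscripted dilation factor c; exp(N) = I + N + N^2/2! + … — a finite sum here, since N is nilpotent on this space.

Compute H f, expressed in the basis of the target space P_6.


order-1 term: (140/3)x^3 - 52x^2 + (110/3)x - 28/3
order-2 term: (455/2)x^2 - 305x + 406/3
order-3 term: (2275/6)x - 355
order-4 term: 2275/12
the series for exp(∇ + S_{3/2} ∘ ∇) f terminates at order 4
exp(∇ + S_{3/2} ∘ ∇) f = (8/3)x^4 + (140/3)x^3 + (355/2)x^2 + (665/6)x - 473/12

the image equals g(x) = (8/3)x^4 + (140/3)x^3 + (355/2)x^2 + (665/6)x - 473/12


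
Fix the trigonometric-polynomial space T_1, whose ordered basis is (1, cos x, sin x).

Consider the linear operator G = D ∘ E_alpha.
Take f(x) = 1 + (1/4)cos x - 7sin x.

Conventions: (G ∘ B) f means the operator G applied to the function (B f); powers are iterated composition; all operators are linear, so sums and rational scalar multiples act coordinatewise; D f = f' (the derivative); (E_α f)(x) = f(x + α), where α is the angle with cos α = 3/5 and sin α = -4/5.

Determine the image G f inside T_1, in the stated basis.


the result is g(x) = -4cos x - (23/4)sin x

E_alpha f = 1 + (23/4)cos x - 4sin x
D E_alpha f = -4cos x - (23/4)sin x


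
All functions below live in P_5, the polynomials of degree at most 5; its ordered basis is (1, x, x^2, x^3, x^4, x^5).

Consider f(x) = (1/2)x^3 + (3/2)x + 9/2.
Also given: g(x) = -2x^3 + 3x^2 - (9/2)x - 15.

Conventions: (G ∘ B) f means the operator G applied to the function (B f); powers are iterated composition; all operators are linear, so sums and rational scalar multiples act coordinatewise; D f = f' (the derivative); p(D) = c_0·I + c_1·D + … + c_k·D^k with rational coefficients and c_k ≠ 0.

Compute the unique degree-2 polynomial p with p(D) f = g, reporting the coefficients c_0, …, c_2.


c_0 = -4, c_1 = 2, c_2 = 1/2

D^0 f = (1/2)x^3 + (3/2)x + 9/2
D^1 f = (3/2)x^2 + 3/2
D^2 f = 3x
matching coefficients of g against c_0 f + c_1 Df + … from the top degree down determines the c_i
solution: c_0 = -4, c_1 = 2, c_2 = 1/2


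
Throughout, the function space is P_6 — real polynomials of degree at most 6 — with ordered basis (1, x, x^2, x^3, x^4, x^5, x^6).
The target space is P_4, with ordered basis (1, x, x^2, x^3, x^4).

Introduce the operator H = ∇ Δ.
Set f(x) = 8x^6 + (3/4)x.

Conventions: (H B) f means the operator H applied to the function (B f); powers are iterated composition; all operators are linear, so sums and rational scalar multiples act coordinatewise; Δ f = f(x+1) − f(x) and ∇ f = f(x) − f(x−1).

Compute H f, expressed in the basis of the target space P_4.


g(x) = 240x^4 + 240x^2 + 16

Δ f = 48x^5 + 120x^4 + 160x^3 + 120x^2 + 48x + 35/4
∇ Δ f = 240x^4 + 240x^2 + 16


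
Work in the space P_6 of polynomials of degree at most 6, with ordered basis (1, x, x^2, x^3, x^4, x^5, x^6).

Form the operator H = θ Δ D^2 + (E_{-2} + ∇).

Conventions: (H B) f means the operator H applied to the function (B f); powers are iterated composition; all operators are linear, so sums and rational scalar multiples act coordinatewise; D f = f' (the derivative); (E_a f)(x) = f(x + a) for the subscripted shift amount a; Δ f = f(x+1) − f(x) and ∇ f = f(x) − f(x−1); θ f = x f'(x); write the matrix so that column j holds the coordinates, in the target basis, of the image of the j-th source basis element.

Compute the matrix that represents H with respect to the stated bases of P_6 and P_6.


the matrix is [[1, -1, 3, -7, 15, -31, 63]; [0, 1, -2, 9, -4, 135, -66]; [0, 0, 1, -3, 18, 50, 585]; [0, 0, 0, 1, -4, 30, 220]; [0, 0, 0, 0, 1, -5, 45]; [0, 0, 0, 0, 0, 1, -6]; [0, 0, 0, 0, 0, 0, 1]] (rows listed top to bottom)

image of 1: 1
image of x: x - 1
image of x^2: x^2 - 2x + 3
image of x^3: x^3 - 3x^2 + 9x - 7
image of x^4: x^4 - 4x^3 + 18x^2 - 4x + 15
image of x^5: x^5 - 5x^4 + 30x^3 + 50x^2 + 135x - 31
image of x^6: x^6 - 6x^5 + 45x^4 + 220x^3 + 585x^2 - 66x + 63
each image's coordinates form column j of the matrix


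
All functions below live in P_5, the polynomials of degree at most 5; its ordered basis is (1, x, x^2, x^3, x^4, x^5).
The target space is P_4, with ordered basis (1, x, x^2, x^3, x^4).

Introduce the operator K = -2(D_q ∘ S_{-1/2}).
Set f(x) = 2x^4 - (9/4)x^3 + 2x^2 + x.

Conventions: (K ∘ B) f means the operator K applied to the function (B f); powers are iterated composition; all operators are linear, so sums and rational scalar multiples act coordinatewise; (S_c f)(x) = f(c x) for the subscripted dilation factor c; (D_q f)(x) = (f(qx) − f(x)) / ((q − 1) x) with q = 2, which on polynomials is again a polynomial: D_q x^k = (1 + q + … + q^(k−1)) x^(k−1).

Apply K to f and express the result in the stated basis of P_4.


S_{-1/2} f = (1/8)x^4 + (9/32)x^3 + (1/2)x^2 - (1/2)x
D_q S_{-1/2} f = (15/8)x^3 + (63/32)x^2 + (3/2)x - 1/2
(-2(D_q ∘ S_{-1/2})) f = -(15/4)x^3 - (63/16)x^2 - 3x + 1

the image equals g(x) = -(15/4)x^3 - (63/16)x^2 - 3x + 1


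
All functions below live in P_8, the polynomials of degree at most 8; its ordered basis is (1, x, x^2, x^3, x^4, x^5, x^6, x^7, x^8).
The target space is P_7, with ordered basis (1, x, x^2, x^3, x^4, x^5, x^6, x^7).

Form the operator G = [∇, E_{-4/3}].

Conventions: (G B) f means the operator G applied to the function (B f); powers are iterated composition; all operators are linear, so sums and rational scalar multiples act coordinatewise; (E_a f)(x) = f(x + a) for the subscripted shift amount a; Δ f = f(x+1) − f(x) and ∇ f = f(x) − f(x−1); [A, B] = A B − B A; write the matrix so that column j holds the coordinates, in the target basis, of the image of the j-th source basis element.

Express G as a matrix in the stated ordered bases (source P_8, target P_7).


image of 1: 0
image of x: 0
image of x^2: 0
image of x^3: 0
image of x^4: 0
image of x^5: 0
image of x^6: 0
image of x^7: 0
image of x^8: 0
each image's coordinates form column j of the matrix

the matrix is [[0, 0, 0, 0, 0, 0, 0, 0, 0]; [0, 0, 0, 0, 0, 0, 0, 0, 0]; [0, 0, 0, 0, 0, 0, 0, 0, 0]; [0, 0, 0, 0, 0, 0, 0, 0, 0]; [0, 0, 0, 0, 0, 0, 0, 0, 0]; [0, 0, 0, 0, 0, 0, 0, 0, 0]; [0, 0, 0, 0, 0, 0, 0, 0, 0]; [0, 0, 0, 0, 0, 0, 0, 0, 0]] (rows listed top to bottom)


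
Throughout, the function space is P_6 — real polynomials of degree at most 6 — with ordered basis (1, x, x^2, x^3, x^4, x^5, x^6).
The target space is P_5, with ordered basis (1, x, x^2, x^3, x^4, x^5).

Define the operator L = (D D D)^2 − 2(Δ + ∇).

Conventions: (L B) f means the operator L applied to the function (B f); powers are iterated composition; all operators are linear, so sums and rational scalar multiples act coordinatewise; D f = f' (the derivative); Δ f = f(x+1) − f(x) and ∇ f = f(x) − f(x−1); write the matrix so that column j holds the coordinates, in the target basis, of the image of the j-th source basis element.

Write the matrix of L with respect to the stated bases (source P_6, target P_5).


the matrix is [[0, -4, 0, -4, 0, -4, 720]; [0, 0, -8, 0, -16, 0, -24]; [0, 0, 0, -12, 0, -40, 0]; [0, 0, 0, 0, -16, 0, -80]; [0, 0, 0, 0, 0, -20, 0]; [0, 0, 0, 0, 0, 0, -24]] (rows listed top to bottom)

image of 1: 0
image of x: -4
image of x^2: -8x
image of x^3: -12x^2 - 4
image of x^4: -16x^3 - 16x
image of x^5: -20x^4 - 40x^2 - 4
image of x^6: -24x^5 - 80x^3 - 24x + 720
each image's coordinates form column j of the matrix


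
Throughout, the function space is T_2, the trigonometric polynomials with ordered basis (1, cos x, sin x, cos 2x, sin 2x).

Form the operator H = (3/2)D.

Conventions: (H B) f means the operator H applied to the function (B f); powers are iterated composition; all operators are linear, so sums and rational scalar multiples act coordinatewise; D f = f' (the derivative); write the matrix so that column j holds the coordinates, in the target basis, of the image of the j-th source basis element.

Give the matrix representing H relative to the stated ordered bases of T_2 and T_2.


the matrix is [[0, 0, 0, 0, 0]; [0, 0, 3/2, 0, 0]; [0, -3/2, 0, 0, 0]; [0, 0, 0, 0, 3]; [0, 0, 0, -3, 0]] (rows listed top to bottom)

image of 1: 0
image of cos x: -(3/2)sin x
image of sin x: (3/2)cos x
image of cos 2x: -3sin 2x
image of sin 2x: 3cos 2x
each image's coordinates form column j of the matrix


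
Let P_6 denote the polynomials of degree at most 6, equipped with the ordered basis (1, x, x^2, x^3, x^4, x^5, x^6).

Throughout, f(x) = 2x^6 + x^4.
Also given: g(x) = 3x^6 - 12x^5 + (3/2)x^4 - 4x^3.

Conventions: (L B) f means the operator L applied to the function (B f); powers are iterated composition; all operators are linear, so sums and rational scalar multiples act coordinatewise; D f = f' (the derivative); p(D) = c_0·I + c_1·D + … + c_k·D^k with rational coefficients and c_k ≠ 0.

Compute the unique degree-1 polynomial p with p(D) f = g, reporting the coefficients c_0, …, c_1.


D^0 f = 2x^6 + x^4
D^1 f = 12x^5 + 4x^3
matching coefficients of g against c_0 f + c_1 Df + … from the top degree down determines the c_i
solution: c_0 = 3/2, c_1 = -1

p(D) = (3/2)·I − D, i.e. c_0 = 3/2, c_1 = -1


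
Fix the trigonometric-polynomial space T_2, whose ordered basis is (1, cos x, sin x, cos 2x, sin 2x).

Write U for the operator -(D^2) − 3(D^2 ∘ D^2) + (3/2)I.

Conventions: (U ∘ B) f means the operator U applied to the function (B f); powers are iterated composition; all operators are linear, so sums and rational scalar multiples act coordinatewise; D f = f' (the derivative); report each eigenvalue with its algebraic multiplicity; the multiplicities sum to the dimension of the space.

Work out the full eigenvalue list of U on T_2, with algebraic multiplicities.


image of 1: 3/2
image of cos x: -(1/2)cos x
image of sin x: -(1/2)sin x
image of cos 2x: -(85/2)cos 2x
image of sin 2x: -(85/2)sin 2x
the matrix is diagonal; its diagonal is (3/2, -1/2, -1/2, -85/2, -85/2)
for a triangular matrix the eigenvalues are the diagonal entries, with algebraic multiplicity their repetition count

λ = -85/2 (multiplicity 2), λ = -1/2 (multiplicity 2), λ = 3/2 (multiplicity 1)


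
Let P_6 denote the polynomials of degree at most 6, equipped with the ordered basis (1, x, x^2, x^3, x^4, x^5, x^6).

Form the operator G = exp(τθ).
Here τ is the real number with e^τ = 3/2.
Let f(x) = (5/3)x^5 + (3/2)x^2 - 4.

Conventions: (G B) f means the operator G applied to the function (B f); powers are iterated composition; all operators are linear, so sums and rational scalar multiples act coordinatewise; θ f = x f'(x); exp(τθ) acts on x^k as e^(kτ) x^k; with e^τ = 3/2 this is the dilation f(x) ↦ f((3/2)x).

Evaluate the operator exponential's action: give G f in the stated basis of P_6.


the image equals g(x) = (405/32)x^5 + (27/8)x^2 - 4

exp(τθ) x^k = e^(kτ) x^k; with e^τ = 3/2 this sends x^k to (3/2)^k x^k
x^2 ↦ 9/4 x^2
x^5 ↦ 243/32 x^5
applying this coordinatewise to f: exp(τθ) f = (405/32)x^5 + (27/8)x^2 - 4


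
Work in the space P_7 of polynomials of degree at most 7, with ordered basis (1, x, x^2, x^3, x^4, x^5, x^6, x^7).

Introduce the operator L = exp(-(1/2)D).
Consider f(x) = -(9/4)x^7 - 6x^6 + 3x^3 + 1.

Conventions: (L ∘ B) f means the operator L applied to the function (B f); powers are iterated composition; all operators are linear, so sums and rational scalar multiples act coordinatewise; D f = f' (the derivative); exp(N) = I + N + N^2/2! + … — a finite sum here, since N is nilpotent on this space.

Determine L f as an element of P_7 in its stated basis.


g(x) = -(9/4)x^7 + (15/8)x^6 + (99/16)x^5 - (405/32)x^4 + (837/64)x^3 - (1107/128)x^2 + (801/256)x + 281/512

order-1 term: (63/8)x^6 + 18x^5 - (9/2)x^2
order-2 term: -(189/16)x^5 - (45/2)x^4 + (9/4)x
order-3 term: (315/32)x^4 + 15x^3 - 3/8
order-4 term: -(315/64)x^3 - (45/8)x^2
order-5 term: (189/128)x^2 + (9/8)x
order-6 term: -(63/256)x - 3/32
order-7 term: 9/512
the series for exp(-(1/2)D) f terminates at order 7
exp(-(1/2)D) f = -(9/4)x^7 + (15/8)x^6 + (99/16)x^5 - (405/32)x^4 + (837/64)x^3 - (1107/128)x^2 + (801/256)x + 281/512


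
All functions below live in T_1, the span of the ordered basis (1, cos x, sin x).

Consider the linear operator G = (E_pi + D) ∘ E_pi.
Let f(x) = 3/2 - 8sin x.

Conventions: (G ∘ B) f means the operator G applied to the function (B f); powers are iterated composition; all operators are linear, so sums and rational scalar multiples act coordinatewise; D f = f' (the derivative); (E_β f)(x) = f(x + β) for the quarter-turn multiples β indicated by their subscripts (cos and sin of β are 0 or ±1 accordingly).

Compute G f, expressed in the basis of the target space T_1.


E_pi f = 3/2 + 8sin x
E_pi E_pi f = 3/2 - 8sin x
D E_pi f = 8cos x
(E_pi + D) E_pi f = 3/2 + 8cos x - 8sin x

g(x) = 3/2 + 8cos x - 8sin x


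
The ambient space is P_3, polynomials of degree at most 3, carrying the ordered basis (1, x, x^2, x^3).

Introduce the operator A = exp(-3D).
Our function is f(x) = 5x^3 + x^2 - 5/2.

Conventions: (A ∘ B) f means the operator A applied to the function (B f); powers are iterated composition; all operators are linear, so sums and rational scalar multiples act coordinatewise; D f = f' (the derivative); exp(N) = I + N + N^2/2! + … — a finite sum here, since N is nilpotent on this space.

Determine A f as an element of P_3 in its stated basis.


g(x) = 5x^3 - 44x^2 + 129x - 257/2

order-1 term: -45x^2 - 6x
order-2 term: 135x + 9
order-3 term: -135
the series for exp(-3D) f terminates at order 3
exp(-3D) f = 5x^3 - 44x^2 + 129x - 257/2


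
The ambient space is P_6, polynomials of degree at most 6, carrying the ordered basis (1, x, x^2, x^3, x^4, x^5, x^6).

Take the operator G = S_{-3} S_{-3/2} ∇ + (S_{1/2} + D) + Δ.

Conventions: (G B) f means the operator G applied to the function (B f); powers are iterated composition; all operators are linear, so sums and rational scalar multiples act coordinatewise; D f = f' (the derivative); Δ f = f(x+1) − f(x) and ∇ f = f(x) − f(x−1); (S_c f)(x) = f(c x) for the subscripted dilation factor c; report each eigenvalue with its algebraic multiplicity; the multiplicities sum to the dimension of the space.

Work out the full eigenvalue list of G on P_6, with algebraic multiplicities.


λ = 1/64 (multiplicity 1), λ = 1/32 (multiplicity 1), λ = 1/16 (multiplicity 1), λ = 1/8 (multiplicity 1), λ = 1/4 (multiplicity 1), λ = 1/2 (multiplicity 1), λ = 1 (multiplicity 1)

image of 1: 1
image of x: (1/2)x + 3
image of x^2: (1/4)x^2 + 13x
image of x^3: (1/8)x^3 + (267/4)x^2 - (21/2)x + 2
image of x^4: (1/16)x^4 + (745/2)x^3 - (231/2)x^2 + 22x
image of x^5: (1/32)x^5 + (32965/16)x^4 - (3605/4)x^3 + (425/2)x^2 - (35/2)x + 2
image of x^6: (1/64)x^6 + (177339/16)x^5 - (98175/16)x^4 + (3685/2)x^3 - (1155/4)x^2 + 33x
the matrix is upper triangular; its diagonal is (1, 1/2, 1/4, 1/8, 1/16, 1/32, 1/64)
for a triangular matrix the eigenvalues are the diagonal entries, with algebraic multiplicity their repetition count


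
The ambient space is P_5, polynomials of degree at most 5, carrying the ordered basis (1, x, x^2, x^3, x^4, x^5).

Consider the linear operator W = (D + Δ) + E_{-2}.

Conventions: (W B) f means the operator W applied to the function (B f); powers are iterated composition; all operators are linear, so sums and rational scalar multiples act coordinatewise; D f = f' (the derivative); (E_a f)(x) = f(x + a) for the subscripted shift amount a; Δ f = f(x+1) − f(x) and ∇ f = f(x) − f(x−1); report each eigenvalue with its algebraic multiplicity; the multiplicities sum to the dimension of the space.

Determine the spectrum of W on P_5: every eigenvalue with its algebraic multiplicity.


λ = 1 (multiplicity 6)

image of 1: 1
image of x: x
image of x^2: x^2 + 5
image of x^3: x^3 + 15x - 7
image of x^4: x^4 + 30x^2 - 28x + 17
image of x^5: x^5 + 50x^3 - 70x^2 + 85x - 31
the matrix is upper triangular; its diagonal is (1, 1, 1, 1, 1, 1)
for a triangular matrix the eigenvalues are the diagonal entries, with algebraic multiplicity their repetition count


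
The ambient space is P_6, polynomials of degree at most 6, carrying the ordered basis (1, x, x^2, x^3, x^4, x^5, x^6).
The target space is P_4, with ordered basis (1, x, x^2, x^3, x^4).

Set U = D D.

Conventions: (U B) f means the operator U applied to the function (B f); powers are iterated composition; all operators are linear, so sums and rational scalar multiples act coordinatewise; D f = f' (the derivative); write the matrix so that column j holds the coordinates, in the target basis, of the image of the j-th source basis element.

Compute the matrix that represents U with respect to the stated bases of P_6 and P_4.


the matrix is [[0, 0, 2, 0, 0, 0, 0]; [0, 0, 0, 6, 0, 0, 0]; [0, 0, 0, 0, 12, 0, 0]; [0, 0, 0, 0, 0, 20, 0]; [0, 0, 0, 0, 0, 0, 30]] (rows listed top to bottom)

image of 1: 0
image of x: 0
image of x^2: 2
image of x^3: 6x
image of x^4: 12x^2
image of x^5: 20x^3
image of x^6: 30x^4
each image's coordinates form column j of the matrix


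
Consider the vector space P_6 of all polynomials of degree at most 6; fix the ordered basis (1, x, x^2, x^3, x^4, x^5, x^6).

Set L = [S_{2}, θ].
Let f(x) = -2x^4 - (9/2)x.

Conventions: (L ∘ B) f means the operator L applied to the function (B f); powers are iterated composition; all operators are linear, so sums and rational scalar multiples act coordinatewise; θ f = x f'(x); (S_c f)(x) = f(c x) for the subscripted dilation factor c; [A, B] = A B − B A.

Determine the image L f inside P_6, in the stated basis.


θ f = -8x^4 - (9/2)x
S_{2} θ f = -128x^4 - 9x
S_{2} f = -32x^4 - 9x
θ S_{2} f = -128x^4 - 9x
[S_{2}, θ] f = 0

the result is g(x) = 0


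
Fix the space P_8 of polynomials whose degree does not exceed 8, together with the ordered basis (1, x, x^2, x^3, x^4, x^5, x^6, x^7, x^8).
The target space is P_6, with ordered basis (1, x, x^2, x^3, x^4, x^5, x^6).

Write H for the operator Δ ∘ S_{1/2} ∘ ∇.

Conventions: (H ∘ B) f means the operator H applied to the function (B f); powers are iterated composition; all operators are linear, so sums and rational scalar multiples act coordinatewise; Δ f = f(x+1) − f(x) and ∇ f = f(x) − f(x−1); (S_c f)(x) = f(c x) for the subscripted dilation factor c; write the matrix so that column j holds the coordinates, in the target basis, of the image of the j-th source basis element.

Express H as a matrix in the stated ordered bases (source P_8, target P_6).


the matrix is [[0, 0, 1, -3/4, 1, -15/16, 1, -63/64, 1]; [0, 0, 0, 3/2, -3/2, 5/2, -45/16, 7/2, -63/16]; [0, 0, 0, 0, 3/2, -15/8, 15/4, -315/64, 7]; [0, 0, 0, 0, 0, 5/4, -15/8, 35/8, -105/16]; [0, 0, 0, 0, 0, 0, 15/16, -105/64, 35/8]; [0, 0, 0, 0, 0, 0, 0, 21/32, -21/16]; [0, 0, 0, 0, 0, 0, 0, 0, 7/16]] (rows listed top to bottom)

image of 1: 0
image of x: 0
image of x^2: 1
image of x^3: (3/2)x - 3/4
image of x^4: (3/2)x^2 - (3/2)x + 1
image of x^5: (5/4)x^3 - (15/8)x^2 + (5/2)x - 15/16
image of x^6: (15/16)x^4 - (15/8)x^3 + (15/4)x^2 - (45/16)x + 1
image of x^7: (21/32)x^5 - (105/64)x^4 + (35/8)x^3 - (315/64)x^2 + (7/2)x - 63/64
image of x^8: (7/16)x^6 - (21/16)x^5 + (35/8)x^4 - (105/16)x^3 + 7x^2 - (63/16)x + 1
each image's coordinates form column j of the matrix


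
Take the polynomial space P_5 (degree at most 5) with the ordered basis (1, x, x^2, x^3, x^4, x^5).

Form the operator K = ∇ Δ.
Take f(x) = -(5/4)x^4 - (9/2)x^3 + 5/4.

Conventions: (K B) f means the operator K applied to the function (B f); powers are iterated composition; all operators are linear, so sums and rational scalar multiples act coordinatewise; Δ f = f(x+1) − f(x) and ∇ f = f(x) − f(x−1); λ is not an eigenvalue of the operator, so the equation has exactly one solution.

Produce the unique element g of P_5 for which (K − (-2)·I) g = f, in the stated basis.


write g with unknown coordinates in the stated basis and equate coefficients in (K − (-2)·I) g = f
solving from the highest basis element down gives g = -(5/8)x^4 - (9/4)x^3 + (15/4)x^2 + (27/4)x - 5/2
check: K g = -(15/2)x^2 - (27/2)x + 25/4
so K g − (-2)·g = -(5/4)x^4 - (9/2)x^3 + 5/4 = f ✓

the result is g(x) = -(5/8)x^4 - (9/4)x^3 + (15/4)x^2 + (27/4)x - 5/2


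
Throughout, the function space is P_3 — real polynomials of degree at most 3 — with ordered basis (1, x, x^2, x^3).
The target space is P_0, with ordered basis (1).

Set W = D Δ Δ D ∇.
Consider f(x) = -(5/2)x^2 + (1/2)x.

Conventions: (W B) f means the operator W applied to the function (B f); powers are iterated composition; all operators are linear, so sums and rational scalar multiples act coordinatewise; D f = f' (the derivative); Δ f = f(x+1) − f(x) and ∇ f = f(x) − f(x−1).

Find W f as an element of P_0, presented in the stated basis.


∇ f = -5x + 3
D ∇ f = -5
Δ (D ∇) f = 0
Δ Δ (D ∇) f = 0
D (Δ Δ D ∇) f = 0

the image equals g(x) = 0


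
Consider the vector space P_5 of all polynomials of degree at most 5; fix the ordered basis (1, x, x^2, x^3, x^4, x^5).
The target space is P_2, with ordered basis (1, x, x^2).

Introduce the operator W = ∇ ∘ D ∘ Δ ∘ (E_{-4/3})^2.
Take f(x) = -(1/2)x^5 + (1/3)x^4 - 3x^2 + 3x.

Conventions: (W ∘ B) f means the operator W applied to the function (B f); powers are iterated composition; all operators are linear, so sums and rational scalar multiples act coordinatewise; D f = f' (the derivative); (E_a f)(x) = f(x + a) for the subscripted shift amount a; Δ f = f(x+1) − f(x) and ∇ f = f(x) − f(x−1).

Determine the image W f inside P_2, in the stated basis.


the result is g(x) = -30x^2 + 168x - 719/3

E_{-4/3} f = -(1/2)x^5 + (11/3)x^4 - (32/3)x^3 + (335/27)x^2 - (5/81)x - 500/81
E_{-4/3} E_{-4/3} f = -(1/2)x^5 + 7x^4 - (352/9)x^3 + (2863/27)x^2 - (3583/27)x + 13352/243
Δ (E_{-4/3})^2 f = -(5/2)x^4 + 23x^3 - (241/3)x^2 + (6493/54)x - 1067/18
D Δ (E_{-4/3})^2 f = -10x^3 + 69x^2 - (482/3)x + 6493/54
∇ D Δ (E_{-4/3})^2 f = -30x^2 + 168x - 719/3


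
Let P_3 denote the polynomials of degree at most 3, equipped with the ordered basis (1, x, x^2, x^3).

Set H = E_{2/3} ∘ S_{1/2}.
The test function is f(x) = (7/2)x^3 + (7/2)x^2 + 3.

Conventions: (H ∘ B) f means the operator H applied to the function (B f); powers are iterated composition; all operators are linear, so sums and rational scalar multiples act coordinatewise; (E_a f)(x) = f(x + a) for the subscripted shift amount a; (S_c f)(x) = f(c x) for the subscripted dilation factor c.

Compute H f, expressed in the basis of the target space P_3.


S_{1/2} f = (7/16)x^3 + (7/8)x^2 + 3
E_{2/3} S_{1/2} f = (7/16)x^3 + (7/4)x^2 + (7/4)x + 95/27

the image equals g(x) = (7/16)x^3 + (7/4)x^2 + (7/4)x + 95/27


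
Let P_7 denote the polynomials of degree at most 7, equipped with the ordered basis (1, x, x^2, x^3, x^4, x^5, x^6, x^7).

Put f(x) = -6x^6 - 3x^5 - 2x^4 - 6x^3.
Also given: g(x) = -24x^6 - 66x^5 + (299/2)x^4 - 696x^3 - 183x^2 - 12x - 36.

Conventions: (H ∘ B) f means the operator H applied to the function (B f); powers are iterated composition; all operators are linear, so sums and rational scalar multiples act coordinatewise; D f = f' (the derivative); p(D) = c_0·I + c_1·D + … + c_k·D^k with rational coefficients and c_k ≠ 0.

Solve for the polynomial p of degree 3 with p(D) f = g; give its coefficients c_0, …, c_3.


p(D) = 4·I + (3/2)·D − D^2 + D^3, i.e. c_0 = 4, c_1 = 3/2, c_2 = -1, c_3 = 1

D^0 f = -6x^6 - 3x^5 - 2x^4 - 6x^3
D^1 f = -36x^5 - 15x^4 - 8x^3 - 18x^2
D^2 f = -180x^4 - 60x^3 - 24x^2 - 36x
D^3 f = -720x^3 - 180x^2 - 48x - 36
matching coefficients of g against c_0 f + c_1 Df + … from the top degree down determines the c_i
solution: c_0 = 4, c_1 = 3/2, c_2 = -1, c_3 = 1


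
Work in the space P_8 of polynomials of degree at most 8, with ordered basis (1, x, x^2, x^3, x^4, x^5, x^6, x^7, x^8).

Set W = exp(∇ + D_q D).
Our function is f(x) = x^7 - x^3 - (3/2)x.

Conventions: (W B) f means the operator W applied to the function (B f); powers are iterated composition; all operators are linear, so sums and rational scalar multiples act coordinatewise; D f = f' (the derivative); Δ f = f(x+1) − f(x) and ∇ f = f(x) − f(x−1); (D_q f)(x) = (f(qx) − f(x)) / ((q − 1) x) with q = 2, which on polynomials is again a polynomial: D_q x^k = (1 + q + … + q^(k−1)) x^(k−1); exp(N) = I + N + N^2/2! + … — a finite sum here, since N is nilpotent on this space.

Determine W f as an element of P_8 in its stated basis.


the result is g(x) = x^7 + 7x^6 + 441x^5 + (3437/2)x^4 + 16442x^3 + (122201/4)x^2 + (722701/15)x + 354656/15

order-1 term: 7x^6 + 420x^5 + 35x^4 - 35x^3 + 18x^2 - 13x - 3/2
order-2 term: 21x^5 + (3297/2)x^4 + 13790x^3 + 2380x^2 - 1046x + 174
order-3 term: 35x^4 + 2653x^3 + 25949x^2 + (93989/3)x + 26993/6
order-4 term: 35x^3 + (8729/4)x^2 + 16989x + 89845/6
order-5 term: 21x^2 + (9149/10)x + 15365/4
order-6 term: 7x + 9359/60
order-7 term: 1
the series for exp(∇ + D_q D) f terminates at order 7
exp(∇ + D_q D) f = x^7 + 7x^6 + 441x^5 + (3437/2)x^4 + 16442x^3 + (122201/4)x^2 + (722701/15)x + 354656/15


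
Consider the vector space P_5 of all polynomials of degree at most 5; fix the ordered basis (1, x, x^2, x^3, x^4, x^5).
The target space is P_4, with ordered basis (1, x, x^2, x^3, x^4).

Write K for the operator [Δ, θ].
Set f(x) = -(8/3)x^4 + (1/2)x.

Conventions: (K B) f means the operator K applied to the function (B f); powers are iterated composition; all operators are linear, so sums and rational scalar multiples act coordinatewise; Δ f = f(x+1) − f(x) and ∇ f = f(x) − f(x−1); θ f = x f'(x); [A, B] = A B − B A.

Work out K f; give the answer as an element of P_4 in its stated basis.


θ f = -(32/3)x^4 + (1/2)x
Δ θ f = -(128/3)x^3 - 64x^2 - (128/3)x - 61/6
Δ f = -(32/3)x^3 - 16x^2 - (32/3)x - 13/6
θ Δ f = -32x^3 - 32x^2 - (32/3)x
[Δ, θ] f = -(32/3)x^3 - 32x^2 - 32x - 61/6

the image equals g(x) = -(32/3)x^3 - 32x^2 - 32x - 61/6


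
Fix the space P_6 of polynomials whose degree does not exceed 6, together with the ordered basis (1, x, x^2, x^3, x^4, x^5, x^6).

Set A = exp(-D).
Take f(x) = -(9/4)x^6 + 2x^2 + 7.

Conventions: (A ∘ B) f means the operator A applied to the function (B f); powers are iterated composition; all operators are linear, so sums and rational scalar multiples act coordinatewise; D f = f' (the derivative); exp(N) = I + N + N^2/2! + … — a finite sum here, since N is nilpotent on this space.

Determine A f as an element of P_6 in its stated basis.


order-1 term: (27/2)x^5 - 4x
order-2 term: -(135/4)x^4 + 2
order-3 term: 45x^3
order-4 term: -(135/4)x^2
order-5 term: (27/2)x
order-6 term: -9/4
the series for exp(-D) f terminates at order 6
exp(-D) f = -(9/4)x^6 + (27/2)x^5 - (135/4)x^4 + 45x^3 - (127/4)x^2 + (19/2)x + 27/4

the image equals g(x) = -(9/4)x^6 + (27/2)x^5 - (135/4)x^4 + 45x^3 - (127/4)x^2 + (19/2)x + 27/4


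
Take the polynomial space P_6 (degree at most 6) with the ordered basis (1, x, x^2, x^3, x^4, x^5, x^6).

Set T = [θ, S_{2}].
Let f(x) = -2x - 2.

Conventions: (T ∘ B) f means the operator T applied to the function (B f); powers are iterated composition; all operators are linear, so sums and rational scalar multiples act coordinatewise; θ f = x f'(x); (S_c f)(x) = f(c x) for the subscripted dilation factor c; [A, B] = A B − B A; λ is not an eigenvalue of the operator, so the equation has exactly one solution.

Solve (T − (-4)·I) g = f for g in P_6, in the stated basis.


write g with unknown coordinates in the stated basis and equate coefficients in (T − (-4)·I) g = f
solving from the highest basis element down gives g = -(1/2)x - 1/2
check: T g = 0
so T g − (-4)·g = -2x - 2 = f ✓

the result is g(x) = -(1/2)x - 1/2


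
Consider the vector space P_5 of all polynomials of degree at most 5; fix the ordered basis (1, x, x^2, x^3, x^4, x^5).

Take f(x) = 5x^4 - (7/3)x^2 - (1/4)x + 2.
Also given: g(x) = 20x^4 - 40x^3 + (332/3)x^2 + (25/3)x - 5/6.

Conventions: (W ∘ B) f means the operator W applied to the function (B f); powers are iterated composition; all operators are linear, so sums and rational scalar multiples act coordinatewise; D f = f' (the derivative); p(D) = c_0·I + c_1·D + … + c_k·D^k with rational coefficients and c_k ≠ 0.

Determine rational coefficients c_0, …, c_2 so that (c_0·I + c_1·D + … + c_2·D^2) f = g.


D^0 f = 5x^4 - (7/3)x^2 - (1/4)x + 2
D^1 f = 20x^3 - (14/3)x - 1/4
D^2 f = 60x^2 - 14/3
matching coefficients of g against c_0 f + c_1 Df + … from the top degree down determines the c_i
solution: c_0 = 4, c_1 = -2, c_2 = 2

c_0 = 4, c_1 = -2, c_2 = 2


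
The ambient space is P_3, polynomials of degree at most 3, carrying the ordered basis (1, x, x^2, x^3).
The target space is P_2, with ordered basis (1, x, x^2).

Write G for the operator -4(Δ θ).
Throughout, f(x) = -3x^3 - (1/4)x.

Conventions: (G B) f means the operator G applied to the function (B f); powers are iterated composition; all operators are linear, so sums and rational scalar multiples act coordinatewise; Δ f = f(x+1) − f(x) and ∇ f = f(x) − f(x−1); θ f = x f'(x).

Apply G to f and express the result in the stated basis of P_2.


θ f = -9x^3 - (1/4)x
Δ θ f = -27x^2 - 27x - 37/4
(-4(Δ θ)) f = 108x^2 + 108x + 37

the image equals g(x) = 108x^2 + 108x + 37


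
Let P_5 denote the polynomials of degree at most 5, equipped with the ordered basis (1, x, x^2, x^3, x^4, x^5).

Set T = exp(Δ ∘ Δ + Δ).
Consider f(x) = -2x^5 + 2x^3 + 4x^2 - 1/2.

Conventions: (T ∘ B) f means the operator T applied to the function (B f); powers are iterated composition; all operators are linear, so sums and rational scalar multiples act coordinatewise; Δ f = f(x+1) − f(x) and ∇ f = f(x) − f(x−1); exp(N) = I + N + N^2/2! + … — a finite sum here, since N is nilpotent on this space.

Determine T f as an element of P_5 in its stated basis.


order-1 term: -10x^4 - 60x^3 - 134x^2 - 124x - 36
order-2 term: -20x^3 - 180x^2 - 544x - 548
order-3 term: -20x^2 - 180x - 408
order-4 term: -10x - 60
order-5 term: -2
the series for exp(Δ ∘ Δ + Δ) f terminates at order 5
exp(Δ ∘ Δ + Δ) f = -2x^5 - 10x^4 - 78x^3 - 330x^2 - 858x - 2109/2

the result is g(x) = -2x^5 - 10x^4 - 78x^3 - 330x^2 - 858x - 2109/2


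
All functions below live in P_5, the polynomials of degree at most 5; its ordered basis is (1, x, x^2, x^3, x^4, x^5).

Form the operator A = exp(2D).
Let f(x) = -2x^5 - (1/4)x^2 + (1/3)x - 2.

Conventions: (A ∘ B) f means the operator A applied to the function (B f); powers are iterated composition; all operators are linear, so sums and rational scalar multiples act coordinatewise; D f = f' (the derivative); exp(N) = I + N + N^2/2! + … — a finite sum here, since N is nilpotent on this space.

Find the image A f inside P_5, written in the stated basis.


order-1 term: -20x^4 - x + 2/3
order-2 term: -80x^3 - 1
order-3 term: -160x^2
order-4 term: -160x
order-5 term: -64
the series for exp(2D) f terminates at order 5
exp(2D) f = -2x^5 - 20x^4 - 80x^3 - (641/4)x^2 - (482/3)x - 199/3

the result is g(x) = -2x^5 - 20x^4 - 80x^3 - (641/4)x^2 - (482/3)x - 199/3


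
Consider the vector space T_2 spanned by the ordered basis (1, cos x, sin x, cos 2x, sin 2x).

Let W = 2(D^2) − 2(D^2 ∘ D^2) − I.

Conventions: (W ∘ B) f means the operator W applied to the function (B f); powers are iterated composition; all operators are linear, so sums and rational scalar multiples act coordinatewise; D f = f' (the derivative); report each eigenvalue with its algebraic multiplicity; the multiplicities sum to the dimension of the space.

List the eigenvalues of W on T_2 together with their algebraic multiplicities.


image of 1: -1
image of cos x: -5cos x
image of sin x: -5sin x
image of cos 2x: -41cos 2x
image of sin 2x: -41sin 2x
the matrix is diagonal; its diagonal is (-1, -5, -5, -41, -41)
for a triangular matrix the eigenvalues are the diagonal entries, with algebraic multiplicity their repetition count

λ = -41 (multiplicity 2), λ = -5 (multiplicity 2), λ = -1 (multiplicity 1)


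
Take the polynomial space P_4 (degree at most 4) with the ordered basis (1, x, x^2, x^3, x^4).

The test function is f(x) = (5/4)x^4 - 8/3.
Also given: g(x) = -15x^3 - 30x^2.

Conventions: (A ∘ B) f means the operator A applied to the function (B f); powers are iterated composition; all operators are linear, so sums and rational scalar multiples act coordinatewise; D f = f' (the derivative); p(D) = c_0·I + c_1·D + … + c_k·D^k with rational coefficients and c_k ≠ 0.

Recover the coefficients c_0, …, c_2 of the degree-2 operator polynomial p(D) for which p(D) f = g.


D^0 f = (5/4)x^4 - 8/3
D^1 f = 5x^3
D^2 f = 15x^2
matching coefficients of g against c_0 f + c_1 Df + … from the top degree down determines the c_i
solution: c_0 = 0, c_1 = -3, c_2 = -2

c_0 = 0, c_1 = -3, c_2 = -2


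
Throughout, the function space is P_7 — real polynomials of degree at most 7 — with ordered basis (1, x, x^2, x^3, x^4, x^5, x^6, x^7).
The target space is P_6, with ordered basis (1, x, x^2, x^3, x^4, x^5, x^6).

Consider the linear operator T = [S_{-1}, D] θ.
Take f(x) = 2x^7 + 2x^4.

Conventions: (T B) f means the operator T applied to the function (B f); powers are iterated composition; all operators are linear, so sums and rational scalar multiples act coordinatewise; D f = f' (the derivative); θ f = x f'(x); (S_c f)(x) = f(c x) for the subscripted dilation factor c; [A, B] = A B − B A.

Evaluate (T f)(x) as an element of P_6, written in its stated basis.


the result is g(x) = 196x^6 - 64x^3

θ f = 14x^7 + 8x^4
D θ f = 98x^6 + 32x^3
S_{-1} D θ f = 98x^6 - 32x^3
S_{-1} θ f = -14x^7 + 8x^4
D S_{-1} θ f = -98x^6 + 32x^3
[S_{-1}, D] θ f = 196x^6 - 64x^3


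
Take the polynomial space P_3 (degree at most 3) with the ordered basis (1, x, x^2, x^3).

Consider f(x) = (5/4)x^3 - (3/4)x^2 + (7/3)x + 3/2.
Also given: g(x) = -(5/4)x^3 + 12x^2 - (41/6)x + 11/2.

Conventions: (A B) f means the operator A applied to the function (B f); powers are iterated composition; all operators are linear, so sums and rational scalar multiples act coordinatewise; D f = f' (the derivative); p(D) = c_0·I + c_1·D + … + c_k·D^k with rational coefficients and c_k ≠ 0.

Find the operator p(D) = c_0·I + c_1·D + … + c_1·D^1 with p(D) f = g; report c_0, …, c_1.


c_0 = -1, c_1 = 3

D^0 f = (5/4)x^3 - (3/4)x^2 + (7/3)x + 3/2
D^1 f = (15/4)x^2 - (3/2)x + 7/3
matching coefficients of g against c_0 f + c_1 Df + … from the top degree down determines the c_i
solution: c_0 = -1, c_1 = 3


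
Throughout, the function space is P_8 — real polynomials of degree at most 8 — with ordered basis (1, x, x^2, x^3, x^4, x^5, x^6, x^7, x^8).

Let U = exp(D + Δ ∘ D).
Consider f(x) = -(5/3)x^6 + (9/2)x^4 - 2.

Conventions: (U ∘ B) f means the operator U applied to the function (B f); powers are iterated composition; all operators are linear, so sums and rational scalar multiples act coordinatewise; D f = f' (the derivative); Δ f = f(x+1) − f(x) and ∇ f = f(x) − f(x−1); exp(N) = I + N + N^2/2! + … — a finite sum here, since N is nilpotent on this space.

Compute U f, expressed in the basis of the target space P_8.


g(x) = -(5/3)x^6 - 10x^5 - (141/2)x^4 - (946/3)x^3 - 944x^2 - 1780x - 9475/6

order-1 term: -10x^5 - 50x^4 - 82x^3 - 46x^2 + 4x + 8
order-2 term: -25x^4 - 200x^3 - 573x^2 - 692x - 292
order-3 term: -(100/3)x^3 - 300x^2 - 882x - 846
order-4 term: -25x^2 - 200x - 791/2
order-5 term: -10x - 50
order-6 term: -5/3
the series for exp(D + Δ ∘ D) f terminates at order 6
exp(D + Δ ∘ D) f = -(5/3)x^6 - 10x^5 - (141/2)x^4 - (946/3)x^3 - 944x^2 - 1780x - 9475/6


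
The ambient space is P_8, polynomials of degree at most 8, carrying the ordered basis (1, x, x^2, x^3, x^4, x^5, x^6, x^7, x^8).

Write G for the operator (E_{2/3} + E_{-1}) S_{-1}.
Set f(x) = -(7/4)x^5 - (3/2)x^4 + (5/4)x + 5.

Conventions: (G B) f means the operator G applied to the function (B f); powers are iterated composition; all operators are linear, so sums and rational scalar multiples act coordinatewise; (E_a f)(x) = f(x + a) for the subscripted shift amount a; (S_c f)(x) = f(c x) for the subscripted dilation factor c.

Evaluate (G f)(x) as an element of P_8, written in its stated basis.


the image equals g(x) = (7/2)x^5 - (71/12)x^4 + (491/18)x^3 - (1367/54)x^2 + (3953/324)x + 3451/486

S_{-1} f = (7/4)x^5 - (3/2)x^4 - (5/4)x + 5
E_{2/3} S_{-1} f = (7/4)x^5 + (13/3)x^4 + (34/9)x^3 + (32/27)x^2 - (421/324)x + 1993/486
E_{-1} S_{-1} f = (7/4)x^5 - (41/4)x^4 + (47/2)x^3 - (53/2)x^2 + (27/2)x + 3
(E_{2/3} + E_{-1}) S_{-1} f = (7/2)x^5 - (71/12)x^4 + (491/18)x^3 - (1367/54)x^2 + (3953/324)x + 3451/486


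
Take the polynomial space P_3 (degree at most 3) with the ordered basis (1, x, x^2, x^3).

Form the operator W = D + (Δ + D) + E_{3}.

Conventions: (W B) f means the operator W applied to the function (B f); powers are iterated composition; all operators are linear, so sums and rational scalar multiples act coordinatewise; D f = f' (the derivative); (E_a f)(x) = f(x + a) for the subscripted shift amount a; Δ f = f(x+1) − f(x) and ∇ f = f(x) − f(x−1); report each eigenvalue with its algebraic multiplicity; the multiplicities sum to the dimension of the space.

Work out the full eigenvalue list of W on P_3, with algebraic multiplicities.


image of 1: 1
image of x: x + 6
image of x^2: x^2 + 12x + 10
image of x^3: x^3 + 18x^2 + 30x + 28
the matrix is upper triangular; its diagonal is (1, 1, 1, 1)
for a triangular matrix the eigenvalues are the diagonal entries, with algebraic multiplicity their repetition count

λ = 1 (multiplicity 4)


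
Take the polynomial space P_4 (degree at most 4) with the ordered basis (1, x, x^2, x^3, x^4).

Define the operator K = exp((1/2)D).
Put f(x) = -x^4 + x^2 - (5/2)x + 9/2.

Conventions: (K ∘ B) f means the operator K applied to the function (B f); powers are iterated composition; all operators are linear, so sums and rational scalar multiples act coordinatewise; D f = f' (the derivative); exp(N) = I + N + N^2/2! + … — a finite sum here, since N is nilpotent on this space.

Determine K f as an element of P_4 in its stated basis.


order-1 term: -2x^3 + x - 5/4
order-2 term: -(3/2)x^2 + 1/4
order-3 term: -(1/2)x
order-4 term: -1/16
the series for exp((1/2)D) f terminates at order 4
exp((1/2)D) f = -x^4 - 2x^3 - (1/2)x^2 - 2x + 55/16

the result is g(x) = -x^4 - 2x^3 - (1/2)x^2 - 2x + 55/16


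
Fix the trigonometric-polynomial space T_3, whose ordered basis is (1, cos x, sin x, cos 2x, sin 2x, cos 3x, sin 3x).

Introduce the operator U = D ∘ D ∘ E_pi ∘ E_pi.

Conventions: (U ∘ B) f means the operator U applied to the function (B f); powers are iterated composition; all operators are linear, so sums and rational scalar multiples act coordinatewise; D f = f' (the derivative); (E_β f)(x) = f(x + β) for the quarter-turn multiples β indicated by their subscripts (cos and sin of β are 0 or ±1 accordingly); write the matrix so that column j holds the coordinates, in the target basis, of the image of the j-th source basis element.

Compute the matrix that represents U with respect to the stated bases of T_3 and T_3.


image of 1: 0
image of cos x: -cos x
image of sin x: -sin x
image of cos 2x: -4cos 2x
image of sin 2x: -4sin 2x
image of cos 3x: -9cos 3x
image of sin 3x: -9sin 3x
each image's coordinates form column j of the matrix

the matrix is [[0, 0, 0, 0, 0, 0, 0]; [0, -1, 0, 0, 0, 0, 0]; [0, 0, -1, 0, 0, 0, 0]; [0, 0, 0, -4, 0, 0, 0]; [0, 0, 0, 0, -4, 0, 0]; [0, 0, 0, 0, 0, -9, 0]; [0, 0, 0, 0, 0, 0, -9]] (rows listed top to bottom)
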